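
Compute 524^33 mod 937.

544

By square-and-multiply:
524^1 ≡ 524 (mod 937)
524^2 ≡ 524^2 = 274576 ≡ 35 (mod 937)
524^4 ≡ 35^2 = 1225 ≡ 288 (mod 937)
524^8 ≡ 288^2 = 82944 ≡ 488 (mod 937)
524^16 ≡ 488^2 = 238144 ≡ 146 (mod 937)
524^32 ≡ 146^2 = 21316 ≡ 702 (mod 937)
524^33 = 524^32 · 524^1 ≡ 702 · 524 (mod 937).
702 · 524 = 367848 ≡ 544 (mod 937).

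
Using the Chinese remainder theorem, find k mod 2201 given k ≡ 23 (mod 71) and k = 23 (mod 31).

23

71⁻¹ mod 31: 71*7 ≡ 1 (mod 31), so 71⁻¹ ≡ 7.
k = 23 + 71*((23 − 23)*7 mod 31) = 23 + 71*0 = 23.
Check: 23 mod 71 = 23, 23 mod 31 = 23. ✓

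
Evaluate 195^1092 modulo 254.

107

195^1 ≡ 195 (mod 254)
195^2 ≡ 195^2 = 38025 ≡ 179 (mod 254)
195^4 ≡ 179^2 = 32041 ≡ 37 (mod 254)
195^8 ≡ 37^2 = 1369 ≡ 99 (mod 254)
195^16 ≡ 99^2 = 9801 ≡ 149 (mod 254)
195^32 ≡ 149^2 = 22201 ≡ 103 (mod 254)
195^64 ≡ 103^2 = 10609 ≡ 195 (mod 254)
195^128 ≡ 195^2 = 38025 ≡ 179 (mod 254)
195^256 ≡ 179^2 = 32041 ≡ 37 (mod 254)
195^512 ≡ 37^2 = 1369 ≡ 99 (mod 254)
195^1024 ≡ 99^2 = 9801 ≡ 149 (mod 254)
195^1092 = 195^1024 * 195^64 * 195^4 ≡ 149 * 195 * 37 (mod 254).
Accumulate the product:
149 * 195 = 29055 ≡ 99
99 * 37 = 3663 ≡ 107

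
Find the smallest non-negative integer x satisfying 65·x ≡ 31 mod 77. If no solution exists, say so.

68

gcd(65, 77) = 1, so a unique solution mod 77 exists.
65⁻¹ ≡ 32 (mod 77).
x ≡ 32·31 ≡ 68 (mod 77).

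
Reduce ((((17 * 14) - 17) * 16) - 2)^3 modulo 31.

17 * 14 = 238 ≡ 21 (mod 31)
21 - 17 = 4
4 * 16 = 64 ≡ 2 (mod 31)
2 - 2 = 0
(0)^3 ≡ 0 (mod 31)

0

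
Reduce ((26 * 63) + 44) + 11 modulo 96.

26 * 63 = 1638 ≡ 6 (mod 96)
6 + 44 = 50
50 + 11 = 61

61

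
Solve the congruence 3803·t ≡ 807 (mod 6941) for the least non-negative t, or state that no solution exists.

gcd(3803, 6941) = 1, so a unique solution mod 6941 exists.
3803⁻¹ ≡ 6607 (mod 6941).
t ≡ 6607·807 ≡ 1161 (mod 6941).

1161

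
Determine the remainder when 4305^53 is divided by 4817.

Using repeated squaring:
53 in binary is 110101, i.e. 53 = 32 + 16 + 4 + 1.
4305^1 ≡ 4305 (mod 4817)
4305^2 ≡ 4305^2 = 18533025 ≡ 2026 (mod 4817)
4305^4 ≡ 2026^2 = 4104676 ≡ 592 (mod 4817)
4305^8 ≡ 592^2 = 350464 ≡ 3640 (mod 4817)
4305^16 ≡ 3640^2 = 13249600 ≡ 2850 (mod 4817)
4305^32 ≡ 2850^2 = 8122500 ≡ 1038 (mod 4817)
4305^53 = 4305^32 * 4305^16 * 4305^4 * 4305^1 ≡ 1038 * 2850 * 592 * 4305 (mod 4817).
Accumulate the product:
1038 * 2850 = 2958300 ≡ 662
662 * 592 = 391904 ≡ 1727
1727 * 4305 = 7434735 ≡ 2104

2104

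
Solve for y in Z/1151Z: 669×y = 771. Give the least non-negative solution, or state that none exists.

gcd(669, 1151) = 1, so a unique solution mod 1151 exists.
669⁻¹ ≡ 714 (mod 1151).
y ≡ 714×771 ≡ 316 (mod 1151).

316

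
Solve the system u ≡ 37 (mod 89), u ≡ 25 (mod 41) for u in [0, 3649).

89⁻¹ mod 41: 89×6 ≡ 1 (mod 41), so 89⁻¹ ≡ 6.
u = 37 + 89×((25 − 37)×6 mod 41) = 37 + 89×10 = 927.
Check: 927 mod 89 = 37, 927 mod 41 = 25. ✓

927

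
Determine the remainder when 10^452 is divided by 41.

18

452 in binary is 111000100, i.e. 452 = 256 + 128 + 64 + 4.
10^1 ≡ 10 (mod 41)
10^2 ≡ 10^2 = 100 ≡ 18 (mod 41)
10^4 ≡ 18^2 = 324 ≡ 37 (mod 41)
10^8 ≡ 37^2 = 1369 ≡ 16 (mod 41)
10^16 ≡ 16^2 = 256 ≡ 10 (mod 41)
10^32 ≡ 10^2 = 100 ≡ 18 (mod 41)
10^64 ≡ 18^2 = 324 ≡ 37 (mod 41)
10^128 ≡ 37^2 = 1369 ≡ 16 (mod 41)
10^256 ≡ 16^2 = 256 ≡ 10 (mod 41)
10^452 = 10^256 × 10^128 × 10^64 × 10^4 ≡ 10 × 16 × 37 × 37 (mod 41).
Accumulate the product:
10 × 16 = 160 ≡ 37
37 × 37 = 1369 ≡ 16
16 × 37 = 592 ≡ 18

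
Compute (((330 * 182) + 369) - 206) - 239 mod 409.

270

330 * 182 = 60060 ≡ 346 (mod 409)
346 + 369 = 715 ≡ 306 (mod 409)
306 - 206 = 100
100 - 239 = -139 ≡ 270 (mod 409)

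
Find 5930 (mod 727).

5930 = 8*727 + 114, so 5930 ≡ 114 (mod 727).

114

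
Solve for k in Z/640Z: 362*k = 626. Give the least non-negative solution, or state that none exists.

gcd(362, 640) = 2, and 2 | 626, so solutions exist.
Divide through by 2: 181*k = 313 (mod 320).
181⁻¹ ≡ 221 (mod 320).
k ≡ 221*313 ≡ 53 (mod 320).
The smallest non-negative solution is k = 53.

53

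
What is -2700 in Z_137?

40

-2700 = -20*137 + 40, so -2700 ≡ 40 (mod 137).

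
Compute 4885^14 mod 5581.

2936

14 in binary is 1110, i.e. 14 = 8 + 4 + 2.
4885^1 ≡ 4885 (mod 5581)
4885^2 ≡ 4885^2 = 23863225 ≡ 4450 (mod 5581)
4885^4 ≡ 4450^2 = 19802500 ≡ 1112 (mod 5581)
4885^8 ≡ 1112^2 = 1236544 ≡ 3143 (mod 5581)
4885^14 = 4885^8 × 4885^4 × 4885^2 ≡ 3143 × 1112 × 4450 (mod 5581).
Accumulate the product:
3143 × 1112 = 3495016 ≡ 1310
1310 × 4450 = 5829500 ≡ 2936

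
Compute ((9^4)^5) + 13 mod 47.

15

(9)^4 ≡ 28 (mod 47)
(28)^5 ≡ 2 (mod 47)
2 + 13 = 15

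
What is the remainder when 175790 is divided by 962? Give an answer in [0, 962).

706

175790 = 182*962 + 706, so 175790 ≡ 706 (mod 962).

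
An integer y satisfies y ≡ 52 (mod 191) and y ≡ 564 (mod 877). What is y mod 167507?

113697

191⁻¹ mod 877: 191*551 ≡ 1 (mod 877), so 191⁻¹ ≡ 551.
y = 52 + 191*((564 − 52)*551 mod 877) = 52 + 191*595 = 113697.
Check: 113697 mod 191 = 52, 113697 mod 877 = 564. ✓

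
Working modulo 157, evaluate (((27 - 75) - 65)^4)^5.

27 - 75 = -48 ≡ 109 (mod 157)
109 - 65 = 44
(44)^4 ≡ 35 (mod 157)
(35)^5 ≡ 37 (mod 157)

37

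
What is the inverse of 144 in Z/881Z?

777

Run the extended Euclidean algorithm:
881 = 6·144 + 17
144 = 8·17 + 8
17 = 2·8 + 1
8 = 8·1 + 0
gcd(144, 881) = 1, so the inverse exists.
Back-substitute for 1:
1 = 1·17 − 2·8
  = −2·144 + 17·17
  = 17·881 − 104·144
So 144⁻¹ ≡ −104 ≡ 777 (mod 881).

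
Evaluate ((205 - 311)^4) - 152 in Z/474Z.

205 - 311 = -106 ≡ 368 (mod 474)
(368)^4 ≡ 166 (mod 474)
166 - 152 = 14

14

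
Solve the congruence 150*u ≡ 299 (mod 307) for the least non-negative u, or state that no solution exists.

gcd(150, 307) = 1, so a unique solution mod 307 exists.
150⁻¹ ≡ 219 (mod 307).
u ≡ 219*299 ≡ 90 (mod 307).

90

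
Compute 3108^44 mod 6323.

44 in binary is 101100, i.e. 44 = 32 + 8 + 4.
3108^1 ≡ 3108 (mod 6323)
3108^2 ≡ 3108^2 = 9659664 ≡ 4443 (mod 6323)
3108^4 ≡ 4443^2 = 19740249 ≡ 6166 (mod 6323)
3108^8 ≡ 6166^2 = 38019556 ≡ 5680 (mod 6323)
3108^16 ≡ 5680^2 = 32262400 ≡ 2454 (mod 6323)
3108^32 ≡ 2454^2 = 6022116 ≡ 2620 (mod 6323)
3108^44 = 3108^32 · 3108^8 · 3108^4 ≡ 2620 · 5680 · 6166 (mod 6323).
Accumulate the product:
2620 · 5680 = 14881600 ≡ 3581
3581 · 6166 = 22080446 ≡ 530

530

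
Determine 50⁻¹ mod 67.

63

Apply the Euclidean algorithm and back-substitute:
67 = 1·50 + 17
50 = 2·17 + 16
17 = 1·16 + 1
16 = 16·1 + 0
gcd(50, 67) = 1, so the inverse exists.
Back-substitute for 1:
1 = 1·17 − 1·16
  = −1·50 + 3·17
  = 3·67 − 4·50
So 50⁻¹ ≡ −4 ≡ 63 (mod 67).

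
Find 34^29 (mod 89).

34

By square-and-multiply:
29 in binary is 11101, i.e. 29 = 16 + 8 + 4 + 1.
34^1 ≡ 34 (mod 89)
34^2 ≡ 34^2 = 1156 ≡ 88 (mod 89)
34^4 ≡ 88^2 = 7744 ≡ 1 (mod 89)
34^8 ≡ 1^2 = 1 (mod 89)
34^16 ≡ 1^2 = 1 (mod 89)
34^29 = 34^16 · 34^8 · 34^4 · 34^1 ≡ 1 · 1 · 1 · 34 (mod 89).
Accumulate the product:
1 · 1 = 1
1 · 1 = 1
1 · 34 = 34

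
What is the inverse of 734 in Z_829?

829 = 1*734 + 95
734 = 7*95 + 69
95 = 1*69 + 26
69 = 2*26 + 17
26 = 1*17 + 9
17 = 1*9 + 8
9 = 1*8 + 1
8 = 8*1 + 0
gcd(734, 829) = 1, so the inverse exists.
Back-substitute for 1:
1 = 1*9 − 1*8
  = −1*17 + 2*9
  = 2*26 − 3*17
  = −3*69 + 8*26
  = 8*95 − 11*69
  = −11*734 + 85*95
  = 85*829 − 96*734
So 734⁻¹ ≡ −96 ≡ 733 (mod 829).

733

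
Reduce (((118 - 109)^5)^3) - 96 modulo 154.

118 - 109 = 9
(9)^5 ≡ 67 (mod 154)
(67)^3 ≡ 1 (mod 154)
1 - 96 = -95 ≡ 59 (mod 154)

59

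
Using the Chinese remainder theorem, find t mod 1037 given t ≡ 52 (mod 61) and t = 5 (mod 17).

61⁻¹ mod 17: 61*12 ≡ 1 (mod 17), so 61⁻¹ ≡ 12.
t = 52 + 61*((5 − 52)*12 mod 17) = 52 + 61*14 = 906.
Check: 906 mod 61 = 52, 906 mod 17 = 5. ✓

906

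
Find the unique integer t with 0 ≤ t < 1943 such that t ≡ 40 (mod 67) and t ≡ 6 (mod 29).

67⁻¹ mod 29: 67·13 ≡ 1 (mod 29), so 67⁻¹ ≡ 13.
t = 40 + 67·((6 − 40)·13 mod 29) = 40 + 67·22 = 1514.

1514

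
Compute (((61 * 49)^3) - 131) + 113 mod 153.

61 * 49 = 2989 ≡ 82 (mod 153)
(82)^3 ≡ 109 (mod 153)
109 - 131 = -22 ≡ 131 (mod 153)
131 + 113 = 244 ≡ 91 (mod 153)

91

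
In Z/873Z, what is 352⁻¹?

811

Apply the Euclidean algorithm and back-substitute:
873 = 2·352 + 169
352 = 2·169 + 14
169 = 12·14 + 1
14 = 14·1 + 0
gcd(352, 873) = 1, so the inverse exists.
Bézout: 1 = 25·873 − 62·352.
So 352⁻¹ ≡ −62 ≡ 811 (mod 873).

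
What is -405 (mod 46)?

-405 = -9*46 + 9, so -405 ≡ 9 (mod 46).

9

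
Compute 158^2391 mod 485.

292

Using repeated squaring:
2391 in binary is 100101010111, i.e. 2391 = 2048 + 256 + 64 + 16 + 4 + 2 + 1.
158^1 ≡ 158 (mod 485)
158^2 ≡ 158^2 = 24964 ≡ 229 (mod 485)
158^4 ≡ 229^2 = 52441 ≡ 61 (mod 485)
158^8 ≡ 61^2 = 3721 ≡ 326 (mod 485)
158^16 ≡ 326^2 = 106276 ≡ 61 (mod 485)
158^32 ≡ 61^2 = 3721 ≡ 326 (mod 485)
158^64 ≡ 326^2 = 106276 ≡ 61 (mod 485)
158^128 ≡ 61^2 = 3721 ≡ 326 (mod 485)
158^256 ≡ 326^2 = 106276 ≡ 61 (mod 485)
158^512 ≡ 61^2 = 3721 ≡ 326 (mod 485)
158^1024 ≡ 326^2 = 106276 ≡ 61 (mod 485)
158^2048 ≡ 61^2 = 3721 ≡ 326 (mod 485)
158^2391 = 158^2048 · 158^256 · 158^64 · 158^16 · 158^4 · 158^2 · 158^1 ≡ 326 · 61 · 61 · 61 · 61 · 229 · 158 (mod 485).
Accumulate the product:
326 · 61 = 19886 ≡ 1
1 · 61 = 61
61 · 61 = 3721 ≡ 326
326 · 61 = 19886 ≡ 1
1 · 229 = 229
229 · 158 = 36182 ≡ 292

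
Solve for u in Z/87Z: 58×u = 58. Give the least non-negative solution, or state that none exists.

gcd(58, 87) = 29, and 29 | 58, so solutions exist.
Divide through by 29: 2×u ≡ 2 mod 3.
2⁻¹ ≡ 2 (mod 3).
u ≡ 2×2 ≡ 1 (mod 3).
The smallest non-negative solution is u = 1.

1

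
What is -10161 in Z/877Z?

-10161 = -12*877 + 363, so -10161 ≡ 363 (mod 877).

363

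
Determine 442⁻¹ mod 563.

335

Apply the Euclidean algorithm and back-substitute:
563 = 1×442 + 121
442 = 3×121 + 79
121 = 1×79 + 42
79 = 1×42 + 37
42 = 1×37 + 5
37 = 7×5 + 2
5 = 2×2 + 1
2 = 2×1 + 0
gcd(442, 563) = 1, so the inverse exists.
Bézout: 1 = 179×563 − 228×442.
So 442⁻¹ ≡ −228 ≡ 335 (mod 563).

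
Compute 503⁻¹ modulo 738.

179

Run the extended Euclidean algorithm:
738 = 1×503 + 235
503 = 2×235 + 33
235 = 7×33 + 4
33 = 8×4 + 1
4 = 4×1 + 0
gcd(503, 738) = 1, so the inverse exists.
Bézout: 1 = −122×738 + 179×503.
So 503⁻¹ ≡ 179 (mod 738).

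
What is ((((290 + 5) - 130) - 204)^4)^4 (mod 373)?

290 + 5 = 295
295 - 130 = 165
165 - 204 = -39 ≡ 334 (mod 373)
(334)^4 ≡ 95 (mod 373)
(95)^4 ≡ 107 (mod 373)

107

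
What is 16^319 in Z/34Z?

16

16^1 ≡ 16 (mod 34)
16^2 ≡ 16^2 = 256 ≡ 18 (mod 34)
16^4 ≡ 18^2 = 324 ≡ 18 (mod 34)
16^8 ≡ 18^2 = 324 ≡ 18 (mod 34)
16^16 ≡ 18^2 = 324 ≡ 18 (mod 34)
16^32 ≡ 18^2 = 324 ≡ 18 (mod 34)
16^64 ≡ 18^2 = 324 ≡ 18 (mod 34)
16^128 ≡ 18^2 = 324 ≡ 18 (mod 34)
16^256 ≡ 18^2 = 324 ≡ 18 (mod 34)
16^319 = 16^256 · 16^32 · 16^16 · 16^8 · 16^4 · 16^2 · 16^1 ≡ 18 · 18 · 18 · 18 · 18 · 18 · 16 (mod 34).
Accumulate the product:
18 · 18 = 324 ≡ 18
18 · 18 = 324 ≡ 18
18 · 18 = 324 ≡ 18
18 · 18 = 324 ≡ 18
18 · 18 = 324 ≡ 18
18 · 16 = 288 ≡ 16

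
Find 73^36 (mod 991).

36 in binary is 100100, i.e. 36 = 32 + 4.
73^1 ≡ 73 (mod 991)
73^2 ≡ 73^2 = 5329 ≡ 374 (mod 991)
73^4 ≡ 374^2 = 139876 ≡ 145 (mod 991)
73^8 ≡ 145^2 = 21025 ≡ 214 (mod 991)
73^16 ≡ 214^2 = 45796 ≡ 210 (mod 991)
73^32 ≡ 210^2 = 44100 ≡ 496 (mod 991)
73^36 = 73^32 * 73^4 ≡ 496 * 145 (mod 991).
496 * 145 = 71920 ≡ 568 (mod 991).

568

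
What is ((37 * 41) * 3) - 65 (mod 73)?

37 * 41 = 1517 ≡ 57 (mod 73)
57 * 3 = 171 ≡ 25 (mod 73)
25 - 65 = -40 ≡ 33 (mod 73)

33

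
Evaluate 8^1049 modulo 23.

2

Compute successive squares:
8^1 ≡ 8 (mod 23)
8^2 ≡ 8^2 = 64 ≡ 18 (mod 23)
8^4 ≡ 18^2 = 324 ≡ 2 (mod 23)
8^8 ≡ 2^2 = 4 (mod 23)
8^16 ≡ 4^2 = 16 (mod 23)
8^32 ≡ 16^2 = 256 ≡ 3 (mod 23)
8^64 ≡ 3^2 = 9 (mod 23)
8^128 ≡ 9^2 = 81 ≡ 12 (mod 23)
8^256 ≡ 12^2 = 144 ≡ 6 (mod 23)
8^512 ≡ 6^2 = 36 ≡ 13 (mod 23)
8^1024 ≡ 13^2 = 169 ≡ 8 (mod 23)
8^1049 = 8^1024 × 8^16 × 8^8 × 8^1 ≡ 8 × 16 × 4 × 8 (mod 23).
Accumulate the product:
8 × 16 = 128 ≡ 13
13 × 4 = 52 ≡ 6
6 × 8 = 48 ≡ 2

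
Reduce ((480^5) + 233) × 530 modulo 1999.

(480)^5 ≡ 1685 (mod 1999)
1685 + 233 = 1918
1918 × 530 = 1016540 ≡ 1048 (mod 1999)

1048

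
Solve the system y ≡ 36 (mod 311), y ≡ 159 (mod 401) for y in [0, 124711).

311⁻¹ mod 401: 311*49 ≡ 1 (mod 401), so 311⁻¹ ≡ 49.
y = 36 + 311*((159 − 36)*49 mod 401) = 36 + 311*12 = 3768.

3768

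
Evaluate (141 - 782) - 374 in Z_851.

687

141 - 782 = -641 ≡ 210 (mod 851)
210 - 374 = -164 ≡ 687 (mod 851)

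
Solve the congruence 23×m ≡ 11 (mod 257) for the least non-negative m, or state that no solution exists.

34

gcd(23, 257) = 1, so a unique solution mod 257 exists.
23⁻¹ ≡ 190 (mod 257).
m ≡ 190×11 ≡ 34 (mod 257).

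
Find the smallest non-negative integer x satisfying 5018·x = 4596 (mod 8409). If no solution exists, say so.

3024

gcd(5018, 8409) = 1, so a unique solution mod 8409 exists.
5018⁻¹ ≡ 491 (mod 8409).
x ≡ 491·4596 ≡ 3024 (mod 8409).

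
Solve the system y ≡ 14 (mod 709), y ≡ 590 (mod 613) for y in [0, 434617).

4268

709⁻¹ mod 613: 709·530 ≡ 1 (mod 613), so 709⁻¹ ≡ 530.
y = 14 + 709·((590 − 14)·530 mod 613) = 14 + 709·6 = 4268.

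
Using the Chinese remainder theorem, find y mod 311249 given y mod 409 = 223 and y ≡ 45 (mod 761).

281615

409⁻¹ mod 761: 409*227 ≡ 1 (mod 761), so 409⁻¹ ≡ 227.
y = 223 + 409*((45 − 223)*227 mod 761) = 223 + 409*688 = 281615.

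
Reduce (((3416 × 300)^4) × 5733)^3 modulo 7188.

2460

3416 × 300 = 1024800 ≡ 4104 (mod 7188)
(4104)^4 ≡ 5976 (mod 7188)
5976 × 5733 = 34260408 ≡ 2400 (mod 7188)
(2400)^3 ≡ 2460 (mod 7188)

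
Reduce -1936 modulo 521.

-1936 = -4*521 + 148, so -1936 ≡ 148 (mod 521).

148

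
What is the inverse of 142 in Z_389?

By the extended Euclidean algorithm:
389 = 2×142 + 105
142 = 1×105 + 37
105 = 2×37 + 31
37 = 1×31 + 6
31 = 5×6 + 1
6 = 6×1 + 0
gcd(142, 389) = 1, so the inverse exists.
Back-substitute for 1:
1 = 1×31 − 5×6
  = −5×37 + 6×31
  = 6×105 − 17×37
  = −17×142 + 23×105
  = 23×389 − 63×142
So 142⁻¹ ≡ −63 ≡ 326 (mod 389).

326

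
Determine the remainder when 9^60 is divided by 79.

52

By square-and-multiply:
9^1 ≡ 9 (mod 79)
9^2 ≡ 9^2 = 81 ≡ 2 (mod 79)
9^4 ≡ 2^2 = 4 (mod 79)
9^8 ≡ 4^2 = 16 (mod 79)
9^16 ≡ 16^2 = 256 ≡ 19 (mod 79)
9^32 ≡ 19^2 = 361 ≡ 45 (mod 79)
9^60 = 9^32 · 9^16 · 9^8 · 9^4 ≡ 45 · 19 · 16 · 4 (mod 79).
Accumulate the product:
45 · 19 = 855 ≡ 65
65 · 16 = 1040 ≡ 13
13 · 4 = 52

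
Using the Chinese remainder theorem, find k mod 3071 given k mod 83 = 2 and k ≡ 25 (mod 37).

1579

83⁻¹ mod 37: 83*33 ≡ 1 (mod 37), so 83⁻¹ ≡ 33.
k = 2 + 83*((25 − 2)*33 mod 37) = 2 + 83*19 = 1579.
Check: 1579 mod 83 = 2, 1579 mod 37 = 25. ✓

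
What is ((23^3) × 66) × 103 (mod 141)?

(23)^3 ≡ 41 (mod 141)
41 × 66 = 2706 ≡ 27 (mod 141)
27 × 103 = 2781 ≡ 102 (mod 141)

102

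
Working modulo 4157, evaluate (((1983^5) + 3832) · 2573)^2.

2383

(1983)^5 ≡ 1258 (mod 4157)
1258 + 3832 = 5090 ≡ 933 (mod 4157)
933 · 2573 = 2400609 ≡ 2020 (mod 4157)
(2020)^2 ≡ 2383 (mod 4157)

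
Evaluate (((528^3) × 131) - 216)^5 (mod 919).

258

(528)^3 ≡ 803 (mod 919)
803 × 131 = 105193 ≡ 427 (mod 919)
427 - 216 = 211
(211)^5 ≡ 258 (mod 919)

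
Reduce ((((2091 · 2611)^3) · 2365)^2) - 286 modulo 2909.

2091 · 2611 = 5459601 ≡ 2317 (mod 2909)
(2317)^3 ≡ 1010 (mod 2909)
1010 · 2365 = 2388650 ≡ 361 (mod 2909)
(361)^2 ≡ 2325 (mod 2909)
2325 - 286 = 2039

2039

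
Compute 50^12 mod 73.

64

12 in binary is 1100, i.e. 12 = 8 + 4.
50^1 ≡ 50 (mod 73)
50^2 ≡ 50^2 = 2500 ≡ 18 (mod 73)
50^4 ≡ 18^2 = 324 ≡ 32 (mod 73)
50^8 ≡ 32^2 = 1024 ≡ 2 (mod 73)
50^12 = 50^8 * 50^4 ≡ 2 * 32 (mod 73).
2 * 32 = 64 ≡ 64 (mod 73).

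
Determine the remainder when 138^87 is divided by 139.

Compute successive squares:
138^1 ≡ 138 (mod 139)
138^2 ≡ 138^2 = 19044 ≡ 1 (mod 139)
138^4 ≡ 1^2 = 1 (mod 139)
138^8 ≡ 1^2 = 1 (mod 139)
138^16 ≡ 1^2 = 1 (mod 139)
138^32 ≡ 1^2 = 1 (mod 139)
138^64 ≡ 1^2 = 1 (mod 139)
138^87 = 138^64 × 138^16 × 138^4 × 138^2 × 138^1 ≡ 1 × 1 × 1 × 1 × 138 (mod 139).
Accumulate the product:
1 × 1 = 1
1 × 1 = 1
1 × 1 = 1
1 × 138 = 138

138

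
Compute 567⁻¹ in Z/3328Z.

Apply the Euclidean algorithm and back-substitute:
3328 = 5·567 + 493
567 = 1·493 + 74
493 = 6·74 + 49
74 = 1·49 + 25
49 = 1·25 + 24
25 = 1·24 + 1
24 = 24·1 + 0
gcd(567, 3328) = 1, so the inverse exists.
Back-substitute for 1:
1 = 1·25 − 1·24
  = −1·49 + 2·25
  = 2·74 − 3·49
  = −3·493 + 20·74
  = 20·567 − 23·493
  = −23·3328 + 135·567
So 567⁻¹ ≡ 135 (mod 3328).

135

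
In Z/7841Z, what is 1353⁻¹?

736

Apply the Euclidean algorithm and back-substitute:
7841 = 5*1353 + 1076
1353 = 1*1076 + 277
1076 = 3*277 + 245
277 = 1*245 + 32
245 = 7*32 + 21
32 = 1*21 + 11
21 = 1*11 + 10
11 = 1*10 + 1
10 = 10*1 + 0
gcd(1353, 7841) = 1, so the inverse exists.
Back-substitute for 1:
1 = 1*11 − 1*10
  = −1*21 + 2*11
  = 2*32 − 3*21
  = −3*245 + 23*32
  = 23*277 − 26*245
  = −26*1076 + 101*277
  = 101*1353 − 127*1076
  = −127*7841 + 736*1353
So 1353⁻¹ ≡ 736 (mod 7841).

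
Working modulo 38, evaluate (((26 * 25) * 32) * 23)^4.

26 * 25 = 650 ≡ 4 (mod 38)
4 * 32 = 128 ≡ 14 (mod 38)
14 * 23 = 322 ≡ 18 (mod 38)
(18)^4 ≡ 20 (mod 38)

20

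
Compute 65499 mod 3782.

1205

65499 = 17*3782 + 1205, so 65499 ≡ 1205 (mod 3782).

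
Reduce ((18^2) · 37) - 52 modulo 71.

8

(18)^2 ≡ 40 (mod 71)
40 · 37 = 1480 ≡ 60 (mod 71)
60 - 52 = 8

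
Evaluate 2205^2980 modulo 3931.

322

By square-and-multiply:
2980 in binary is 101110100100, i.e. 2980 = 2048 + 512 + 256 + 128 + 32 + 4.
2205^1 ≡ 2205 (mod 3931)
2205^2 ≡ 2205^2 = 4862025 ≡ 3309 (mod 3931)
2205^4 ≡ 3309^2 = 10949481 ≡ 1646 (mod 3931)
2205^8 ≡ 1646^2 = 2709316 ≡ 857 (mod 3931)
2205^16 ≡ 857^2 = 734449 ≡ 3283 (mod 3931)
2205^32 ≡ 3283^2 = 10778089 ≡ 3218 (mod 3931)
2205^64 ≡ 3218^2 = 10355524 ≡ 1270 (mod 3931)
2205^128 ≡ 1270^2 = 1612900 ≡ 1190 (mod 3931)
2205^256 ≡ 1190^2 = 1416100 ≡ 940 (mod 3931)
2205^512 ≡ 940^2 = 883600 ≡ 3056 (mod 3931)
2205^1024 ≡ 3056^2 = 9339136 ≡ 3011 (mod 3931)
2205^2048 ≡ 3011^2 = 9066121 ≡ 1235 (mod 3931)
2205^2980 = 2205^2048 · 2205^512 · 2205^256 · 2205^128 · 2205^32 · 2205^4 ≡ 1235 · 3056 · 940 · 1190 · 3218 · 1646 (mod 3931).
Accumulate the product:
1235 · 3056 = 3774160 ≡ 400
400 · 940 = 376000 ≡ 2555
2555 · 1190 = 3040450 ≡ 1787
1787 · 3218 = 5750566 ≡ 3444
3444 · 1646 = 5668824 ≡ 322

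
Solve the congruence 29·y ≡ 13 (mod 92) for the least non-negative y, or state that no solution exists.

29

gcd(29, 92) = 1, so a unique solution mod 92 exists.
29⁻¹ ≡ 73 (mod 92).
y ≡ 73·13 ≡ 29 (mod 92).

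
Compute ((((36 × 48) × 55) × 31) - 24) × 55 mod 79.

36 × 48 = 1728 ≡ 69 (mod 79)
69 × 55 = 3795 ≡ 3 (mod 79)
3 × 31 = 93 ≡ 14 (mod 79)
14 - 24 = -10 ≡ 69 (mod 79)
69 × 55 = 3795 ≡ 3 (mod 79)

3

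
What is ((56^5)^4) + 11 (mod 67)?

(56)^5 ≡ 17 (mod 67)
(17)^4 ≡ 39 (mod 67)
39 + 11 = 50

50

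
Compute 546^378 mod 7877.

3987

Compute successive squares:
378 in binary is 101111010, i.e. 378 = 256 + 64 + 32 + 16 + 8 + 2.
546^1 ≡ 546 (mod 7877)
546^2 ≡ 546^2 = 298116 ≡ 6667 (mod 7877)
546^4 ≡ 6667^2 = 44448889 ≡ 6855 (mod 7877)
546^8 ≡ 6855^2 = 46991025 ≡ 4720 (mod 7877)
546^16 ≡ 4720^2 = 22278400 ≡ 2244 (mod 7877)
546^32 ≡ 2244^2 = 5035536 ≡ 2133 (mod 7877)
546^64 ≡ 2133^2 = 4549689 ≡ 4660 (mod 7877)
546^128 ≡ 4660^2 = 21715600 ≡ 6588 (mod 7877)
546^256 ≡ 6588^2 = 43401744 ≡ 7351 (mod 7877)
546^378 = 546^256 × 546^64 × 546^32 × 546^16 × 546^8 × 546^2 ≡ 7351 × 4660 × 2133 × 2244 × 4720 × 6667 (mod 7877).
Accumulate the product:
7351 × 4660 = 34255660 ≡ 6464
6464 × 2133 = 13787712 ≡ 2962
2962 × 2244 = 6646728 ≡ 6417
6417 × 4720 = 30288240 ≡ 1175
1175 × 6667 = 7833725 ≡ 3987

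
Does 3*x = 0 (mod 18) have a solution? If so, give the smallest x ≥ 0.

gcd(3, 18) = 3, and 3 | 0, so solutions exist.
Divide through by 3: 1*x ≡ 0 mod 6.
1⁻¹ ≡ 1 (mod 6).
x ≡ 1*0 ≡ 0 (mod 6).
The smallest non-negative solution is x = 0.

0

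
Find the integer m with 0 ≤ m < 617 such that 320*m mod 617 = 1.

322

Apply the Euclidean algorithm and back-substitute:
617 = 1×320 + 297
320 = 1×297 + 23
297 = 12×23 + 21
23 = 1×21 + 2
21 = 10×2 + 1
2 = 2×1 + 0
gcd(320, 617) = 1, so the inverse exists.
Back-substitute for 1:
1 = 1×21 − 10×2
  = −10×23 + 11×21
  = 11×297 − 142×23
  = −142×320 + 153×297
  = 153×617 − 295×320
So 320⁻¹ ≡ −295 ≡ 322 (mod 617).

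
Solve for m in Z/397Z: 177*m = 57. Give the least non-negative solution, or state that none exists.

182

gcd(177, 397) = 1, so a unique solution mod 397 exists.
177⁻¹ ≡ 240 (mod 397).
m ≡ 240*57 ≡ 182 (mod 397).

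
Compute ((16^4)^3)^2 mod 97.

(16)^4 ≡ 61 (mod 97)
(61)^3 ≡ 1 (mod 97)
(1)^2 ≡ 1 (mod 97)

1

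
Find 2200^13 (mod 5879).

4928

2200^1 ≡ 2200 (mod 5879)
2200^2 ≡ 2200^2 = 4840000 ≡ 1583 (mod 5879)
2200^4 ≡ 1583^2 = 2505889 ≡ 1435 (mod 5879)
2200^8 ≡ 1435^2 = 2059225 ≡ 1575 (mod 5879)
2200^13 = 2200^8 × 2200^4 × 2200^1 ≡ 1575 × 1435 × 2200 (mod 5879).
Accumulate the product:
1575 × 1435 = 2260125 ≡ 2589
2589 × 2200 = 5695800 ≡ 4928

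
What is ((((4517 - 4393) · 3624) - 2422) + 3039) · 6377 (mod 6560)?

4517 - 4393 = 124
124 · 3624 = 449376 ≡ 3296 (mod 6560)
3296 - 2422 = 874
874 + 3039 = 3913
3913 · 6377 = 24953201 ≡ 5521 (mod 6560)

5521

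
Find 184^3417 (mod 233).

184^1 ≡ 184 (mod 233)
184^2 ≡ 184^2 = 33856 ≡ 71 (mod 233)
184^4 ≡ 71^2 = 5041 ≡ 148 (mod 233)
184^8 ≡ 148^2 = 21904 ≡ 2 (mod 233)
184^16 ≡ 2^2 = 4 (mod 233)
184^32 ≡ 4^2 = 16 (mod 233)
184^64 ≡ 16^2 = 256 ≡ 23 (mod 233)
184^128 ≡ 23^2 = 529 ≡ 63 (mod 233)
184^256 ≡ 63^2 = 3969 ≡ 8 (mod 233)
184^512 ≡ 8^2 = 64 (mod 233)
184^1024 ≡ 64^2 = 4096 ≡ 135 (mod 233)
184^2048 ≡ 135^2 = 18225 ≡ 51 (mod 233)
184^3417 = 184^2048 * 184^1024 * 184^256 * 184^64 * 184^16 * 184^8 * 184^1 ≡ 51 * 135 * 8 * 23 * 4 * 2 * 184 (mod 233).
Accumulate the product:
51 * 135 = 6885 ≡ 128
128 * 8 = 1024 ≡ 92
92 * 23 = 2116 ≡ 19
19 * 4 = 76
76 * 2 = 152
152 * 184 = 27968 ≡ 8

8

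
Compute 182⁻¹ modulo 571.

571 = 3×182 + 25
182 = 7×25 + 7
25 = 3×7 + 4
7 = 1×4 + 3
4 = 1×3 + 1
3 = 3×1 + 0
gcd(182, 571) = 1, so the inverse exists.
Back-substitute for 1:
1 = 1×4 − 1×3
  = −1×7 + 2×4
  = 2×25 − 7×7
  = −7×182 + 51×25
  = 51×571 − 160×182
So 182⁻¹ ≡ −160 ≡ 411 (mod 571).

411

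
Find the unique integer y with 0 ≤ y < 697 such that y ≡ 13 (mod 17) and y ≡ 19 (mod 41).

17⁻¹ mod 41: 17×29 ≡ 1 (mod 41), so 17⁻¹ ≡ 29.
y = 13 + 17×((19 − 13)×29 mod 41) = 13 + 17×10 = 183.

183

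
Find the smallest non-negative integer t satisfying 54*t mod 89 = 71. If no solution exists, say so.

59

gcd(54, 89) = 1, so a unique solution mod 89 exists.
54⁻¹ ≡ 61 (mod 89).
t ≡ 61*71 ≡ 59 (mod 89).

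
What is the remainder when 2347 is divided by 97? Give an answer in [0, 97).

2347 = 24·97 + 19, so 2347 ≡ 19 (mod 97).

19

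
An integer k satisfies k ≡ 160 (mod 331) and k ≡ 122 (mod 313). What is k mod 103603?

331⁻¹ mod 313: 331*87 ≡ 1 (mod 313), so 331⁻¹ ≡ 87.
k = 160 + 331*((122 − 160)*87 mod 313) = 160 + 331*137 = 45507.
Check: 45507 mod 331 = 160, 45507 mod 313 = 122. ✓

45507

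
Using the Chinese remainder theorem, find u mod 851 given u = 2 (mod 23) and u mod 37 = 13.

23⁻¹ mod 37: 23·29 ≡ 1 (mod 37), so 23⁻¹ ≡ 29.
u = 2 + 23·((13 − 2)·29 mod 37) = 2 + 23·23 = 531.
Check: 531 mod 23 = 2, 531 mod 37 = 13. ✓

531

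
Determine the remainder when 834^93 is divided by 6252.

93 in binary is 1011101, i.e. 93 = 64 + 16 + 8 + 4 + 1.
834^1 ≡ 834 (mod 6252)
834^2 ≡ 834^2 = 695556 ≡ 1584 (mod 6252)
834^4 ≡ 1584^2 = 2509056 ≡ 2004 (mod 6252)
834^8 ≡ 2004^2 = 4016016 ≡ 2232 (mod 6252)
834^16 ≡ 2232^2 = 4981824 ≡ 5232 (mod 6252)
834^32 ≡ 5232^2 = 27373824 ≡ 2568 (mod 6252)
834^64 ≡ 2568^2 = 6594624 ≡ 5016 (mod 6252)
834^93 = 834^64 · 834^16 · 834^8 · 834^4 · 834^1 ≡ 5016 · 5232 · 2232 · 2004 · 834 (mod 6252).
Accumulate the product:
5016 · 5232 = 26243712 ≡ 4068
4068 · 2232 = 9079776 ≡ 1872
1872 · 2004 = 3751488 ≡ 288
288 · 834 = 240192 ≡ 2616

2616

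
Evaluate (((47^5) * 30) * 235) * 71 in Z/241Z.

185

(47)^5 ≡ 8 (mod 241)
8 * 30 = 240
240 * 235 = 56400 ≡ 6 (mod 241)
6 * 71 = 426 ≡ 185 (mod 241)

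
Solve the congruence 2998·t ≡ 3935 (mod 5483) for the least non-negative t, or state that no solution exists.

gcd(2998, 5483) = 1, so a unique solution mod 5483 exists.
2998⁻¹ ≡ 4318 (mod 5483).
t ≡ 4318·3935 ≡ 4996 (mod 5483).

4996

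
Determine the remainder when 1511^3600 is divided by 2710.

841

Using repeated squaring:
3600 in binary is 111000010000, i.e. 3600 = 2048 + 1024 + 512 + 16.
1511^1 ≡ 1511 (mod 2710)
1511^2 ≡ 1511^2 = 2283121 ≡ 1301 (mod 2710)
1511^4 ≡ 1301^2 = 1692601 ≡ 1561 (mod 2710)
1511^8 ≡ 1561^2 = 2436721 ≡ 431 (mod 2710)
1511^16 ≡ 431^2 = 185761 ≡ 1481 (mod 2710)
1511^32 ≡ 1481^2 = 2193361 ≡ 971 (mod 2710)
1511^64 ≡ 971^2 = 942841 ≡ 2471 (mod 2710)
1511^128 ≡ 2471^2 = 6105841 ≡ 211 (mod 2710)
1511^256 ≡ 211^2 = 44521 ≡ 1161 (mod 2710)
1511^512 ≡ 1161^2 = 1347921 ≡ 1051 (mod 2710)
1511^1024 ≡ 1051^2 = 1104601 ≡ 1631 (mod 2710)
1511^2048 ≡ 1631^2 = 2660161 ≡ 1651 (mod 2710)
1511^3600 = 1511^2048 * 1511^1024 * 1511^512 * 1511^16 ≡ 1651 * 1631 * 1051 * 1481 (mod 2710).
Accumulate the product:
1651 * 1631 = 2692781 ≡ 1751
1751 * 1051 = 1840301 ≡ 211
211 * 1481 = 312491 ≡ 841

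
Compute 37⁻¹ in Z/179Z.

Run the extended Euclidean algorithm:
179 = 4×37 + 31
37 = 1×31 + 6
31 = 5×6 + 1
6 = 6×1 + 0
gcd(37, 179) = 1, so the inverse exists.
Bézout: 1 = 6×179 − 29×37.
So 37⁻¹ ≡ −29 ≡ 150 (mod 179).

150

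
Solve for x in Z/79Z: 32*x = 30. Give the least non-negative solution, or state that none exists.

gcd(32, 79) = 1, so a unique solution mod 79 exists.
32⁻¹ ≡ 42 (mod 79).
x ≡ 42*30 ≡ 75 (mod 79).

75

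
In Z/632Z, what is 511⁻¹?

47

632 = 1×511 + 121
511 = 4×121 + 27
121 = 4×27 + 13
27 = 2×13 + 1
13 = 13×1 + 0
gcd(511, 632) = 1, so the inverse exists.
Back-substitute for 1:
1 = 1×27 − 2×13
  = −2×121 + 9×27
  = 9×511 − 38×121
  = −38×632 + 47×511
So 511⁻¹ ≡ 47 (mod 632).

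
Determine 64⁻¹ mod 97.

47

97 = 1×64 + 33
64 = 1×33 + 31
33 = 1×31 + 2
31 = 15×2 + 1
2 = 2×1 + 0
gcd(64, 97) = 1, so the inverse exists.
Bézout: 1 = −31×97 + 47×64.
So 64⁻¹ ≡ 47 (mod 97).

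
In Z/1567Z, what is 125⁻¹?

1216

By the extended Euclidean algorithm:
1567 = 12·125 + 67
125 = 1·67 + 58
67 = 1·58 + 9
58 = 6·9 + 4
9 = 2·4 + 1
4 = 4·1 + 0
gcd(125, 1567) = 1, so the inverse exists.
Back-substitute for 1:
1 = 1·9 − 2·4
  = −2·58 + 13·9
  = 13·67 − 15·58
  = −15·125 + 28·67
  = 28·1567 − 351·125
So 125⁻¹ ≡ −351 ≡ 1216 (mod 1567).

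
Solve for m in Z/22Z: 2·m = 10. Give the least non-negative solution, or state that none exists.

gcd(2, 22) = 2, and 2 | 10, so solutions exist.
Divide through by 2: 1·m = 5 (mod 11).
1⁻¹ ≡ 1 (mod 11).
m ≡ 1·5 ≡ 5 (mod 11).
The smallest non-negative solution is m = 5.

5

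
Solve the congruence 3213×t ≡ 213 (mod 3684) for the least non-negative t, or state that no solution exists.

gcd(3213, 3684) = 3, and 3 | 213, so solutions exist.
Divide through by 3: 1071×t ≡ 71 (mod 1228).
1071⁻¹ ≡ 219 (mod 1228).
t ≡ 219×71 ≡ 813 (mod 1228).
The smallest non-negative solution is t = 813.

813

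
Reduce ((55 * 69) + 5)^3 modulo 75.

50

55 * 69 = 3795 ≡ 45 (mod 75)
45 + 5 = 50
(50)^3 ≡ 50 (mod 75)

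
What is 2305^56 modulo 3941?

Compute successive squares:
56 in binary is 111000, i.e. 56 = 32 + 16 + 8.
2305^1 ≡ 2305 (mod 3941)
2305^2 ≡ 2305^2 = 5313025 ≡ 557 (mod 3941)
2305^4 ≡ 557^2 = 310249 ≡ 2851 (mod 3941)
2305^8 ≡ 2851^2 = 8128201 ≡ 1859 (mod 3941)
2305^16 ≡ 1859^2 = 3455881 ≡ 3565 (mod 3941)
2305^32 ≡ 3565^2 = 12709225 ≡ 3441 (mod 3941)
2305^56 = 2305^32 * 2305^16 * 2305^8 ≡ 3441 * 3565 * 1859 (mod 3941).
Accumulate the product:
3441 * 3565 = 12267165 ≡ 2773
2773 * 1859 = 5155007 ≡ 179

179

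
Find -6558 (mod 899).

-6558 = -8·899 + 634, so -6558 ≡ 634 (mod 899).

634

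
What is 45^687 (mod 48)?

687 in binary is 1010101111, i.e. 687 = 512 + 128 + 32 + 8 + 4 + 2 + 1.
45^1 ≡ 45 (mod 48)
45^2 ≡ 45^2 = 2025 ≡ 9 (mod 48)
45^4 ≡ 9^2 = 81 ≡ 33 (mod 48)
45^8 ≡ 33^2 = 1089 ≡ 33 (mod 48)
45^16 ≡ 33^2 = 1089 ≡ 33 (mod 48)
45^32 ≡ 33^2 = 1089 ≡ 33 (mod 48)
45^64 ≡ 33^2 = 1089 ≡ 33 (mod 48)
45^128 ≡ 33^2 = 1089 ≡ 33 (mod 48)
45^256 ≡ 33^2 = 1089 ≡ 33 (mod 48)
45^512 ≡ 33^2 = 1089 ≡ 33 (mod 48)
45^687 = 45^512 · 45^128 · 45^32 · 45^8 · 45^4 · 45^2 · 45^1 ≡ 33 · 33 · 33 · 33 · 33 · 9 · 45 (mod 48).
Accumulate the product:
33 · 33 = 1089 ≡ 33
33 · 33 = 1089 ≡ 33
33 · 33 = 1089 ≡ 33
33 · 33 = 1089 ≡ 33
33 · 9 = 297 ≡ 9
9 · 45 = 405 ≡ 21

21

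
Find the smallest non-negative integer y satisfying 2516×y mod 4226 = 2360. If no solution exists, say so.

gcd(2516, 4226) = 2, and 2 | 2360, so solutions exist.
Divide through by 2: 1258×y ≡ 1180 mod 2113.
1258⁻¹ ≡ 388 (mod 2113).
y ≡ 388×1180 ≡ 1432 (mod 2113).
The smallest non-negative solution is y = 1432.

1432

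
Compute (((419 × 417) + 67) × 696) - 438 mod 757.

474

419 × 417 = 174723 ≡ 613 (mod 757)
613 + 67 = 680
680 × 696 = 473280 ≡ 155 (mod 757)
155 - 438 = -283 ≡ 474 (mod 757)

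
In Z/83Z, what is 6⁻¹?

14

Apply the Euclidean algorithm and back-substitute:
83 = 13×6 + 5
6 = 1×5 + 1
5 = 5×1 + 0
gcd(6, 83) = 1, so the inverse exists.
Bézout: 1 = −1×83 + 14×6.
So 6⁻¹ ≡ 14 (mod 83).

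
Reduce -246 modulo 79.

-246 = -4*79 + 70, so -246 ≡ 70 (mod 79).

70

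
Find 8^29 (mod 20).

Using repeated squaring:
8^1 ≡ 8 (mod 20)
8^2 ≡ 8^2 = 64 ≡ 4 (mod 20)
8^4 ≡ 4^2 = 16 (mod 20)
8^8 ≡ 16^2 = 256 ≡ 16 (mod 20)
8^16 ≡ 16^2 = 256 ≡ 16 (mod 20)
8^29 = 8^16 * 8^8 * 8^4 * 8^1 ≡ 16 * 16 * 16 * 8 (mod 20).
Accumulate the product:
16 * 16 = 256 ≡ 16
16 * 16 = 256 ≡ 16
16 * 8 = 128 ≡ 8

8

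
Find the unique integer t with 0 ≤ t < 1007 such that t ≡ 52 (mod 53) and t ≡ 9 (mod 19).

370

53⁻¹ mod 19: 53*14 ≡ 1 (mod 19), so 53⁻¹ ≡ 14.
t = 52 + 53*((9 − 52)*14 mod 19) = 52 + 53*6 = 370.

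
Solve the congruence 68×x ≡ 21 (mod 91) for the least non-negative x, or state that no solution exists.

gcd(68, 91) = 1, so a unique solution mod 91 exists.
68⁻¹ ≡ 87 (mod 91).
x ≡ 87×21 ≡ 7 (mod 91).

7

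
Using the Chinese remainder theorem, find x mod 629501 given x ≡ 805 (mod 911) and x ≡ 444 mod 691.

911⁻¹ mod 691: 911·468 ≡ 1 (mod 691), so 911⁻¹ ≡ 468.
x = 805 + 911·((444 − 805)·468 mod 691) = 805 + 911·347 = 316922.

316922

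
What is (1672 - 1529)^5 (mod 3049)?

1672 - 1529 = 143
(143)^5 ≡ 2032 (mod 3049)

2032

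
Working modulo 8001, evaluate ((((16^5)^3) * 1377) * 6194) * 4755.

(16)^5 ≡ 445 (mod 8001)
(445)^3 ≡ 6112 (mod 8001)
6112 * 1377 = 8416224 ≡ 7173 (mod 8001)
7173 * 6194 = 44429562 ≡ 9 (mod 8001)
9 * 4755 = 42795 ≡ 2790 (mod 8001)

2790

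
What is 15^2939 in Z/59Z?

19

Compute successive squares:
2939 in binary is 101101111011, i.e. 2939 = 2048 + 512 + 256 + 64 + 32 + 16 + 8 + 2 + 1.
15^1 ≡ 15 (mod 59)
15^2 ≡ 15^2 = 225 ≡ 48 (mod 59)
15^4 ≡ 48^2 = 2304 ≡ 3 (mod 59)
15^8 ≡ 3^2 = 9 (mod 59)
15^16 ≡ 9^2 = 81 ≡ 22 (mod 59)
15^32 ≡ 22^2 = 484 ≡ 12 (mod 59)
15^64 ≡ 12^2 = 144 ≡ 26 (mod 59)
15^128 ≡ 26^2 = 676 ≡ 27 (mod 59)
15^256 ≡ 27^2 = 729 ≡ 21 (mod 59)
15^512 ≡ 21^2 = 441 ≡ 28 (mod 59)
15^1024 ≡ 28^2 = 784 ≡ 17 (mod 59)
15^2048 ≡ 17^2 = 289 ≡ 53 (mod 59)
15^2939 = 15^2048 · 15^512 · 15^256 · 15^64 · 15^32 · 15^16 · 15^8 · 15^2 · 15^1 ≡ 53 · 28 · 21 · 26 · 12 · 22 · 9 · 48 · 15 (mod 59).
Accumulate the product:
53 · 28 = 1484 ≡ 9
9 · 21 = 189 ≡ 12
12 · 26 = 312 ≡ 17
17 · 12 = 204 ≡ 27
27 · 22 = 594 ≡ 4
4 · 9 = 36
36 · 48 = 1728 ≡ 17
17 · 15 = 255 ≡ 19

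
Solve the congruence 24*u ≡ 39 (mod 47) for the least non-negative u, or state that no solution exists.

gcd(24, 47) = 1, so a unique solution mod 47 exists.
24⁻¹ ≡ 2 (mod 47).
u ≡ 2*39 ≡ 31 (mod 47).

31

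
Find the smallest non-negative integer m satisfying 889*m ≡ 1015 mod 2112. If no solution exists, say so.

367

gcd(889, 2112) = 1, so a unique solution mod 2112 exists.
889⁻¹ ≡ 841 (mod 2112).
m ≡ 841*1015 ≡ 367 (mod 2112).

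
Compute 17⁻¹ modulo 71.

46

Run the extended Euclidean algorithm:
71 = 4·17 + 3
17 = 5·3 + 2
3 = 1·2 + 1
2 = 2·1 + 0
gcd(17, 71) = 1, so the inverse exists.
Back-substitute for 1:
1 = 1·3 − 1·2
  = −1·17 + 6·3
  = 6·71 − 25·17
So 17⁻¹ ≡ −25 ≡ 46 (mod 71).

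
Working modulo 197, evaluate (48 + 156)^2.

48 + 156 = 204 ≡ 7 (mod 197)
(7)^2 ≡ 49 (mod 197)

49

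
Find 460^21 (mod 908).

21 in binary is 10101, i.e. 21 = 16 + 4 + 1.
460^1 ≡ 460 (mod 908)
460^2 ≡ 460^2 = 211600 ≡ 36 (mod 908)
460^4 ≡ 36^2 = 1296 ≡ 388 (mod 908)
460^8 ≡ 388^2 = 150544 ≡ 724 (mod 908)
460^16 ≡ 724^2 = 524176 ≡ 260 (mod 908)
460^21 = 460^16 × 460^4 × 460^1 ≡ 260 × 388 × 460 (mod 908).
Accumulate the product:
260 × 388 = 100880 ≡ 92
92 × 460 = 42320 ≡ 552

552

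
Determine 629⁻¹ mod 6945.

5609

By the extended Euclidean algorithm:
6945 = 11·629 + 26
629 = 24·26 + 5
26 = 5·5 + 1
5 = 5·1 + 0
gcd(629, 6945) = 1, so the inverse exists.
Bézout: 1 = 121·6945 − 1336·629.
So 629⁻¹ ≡ −1336 ≡ 5609 (mod 6945).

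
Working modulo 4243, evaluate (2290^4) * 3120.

(2290)^4 ≡ 2102 (mod 4243)
2102 * 3120 = 6558240 ≡ 2805 (mod 4243)

2805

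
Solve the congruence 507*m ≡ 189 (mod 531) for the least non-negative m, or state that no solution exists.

147

gcd(507, 531) = 3, and 3 | 189, so solutions exist.
Divide through by 3: 169*m ≡ 63 (mod 177).
169⁻¹ ≡ 22 (mod 177).
m ≡ 22*63 ≡ 147 (mod 177).
The smallest non-negative solution is m = 147.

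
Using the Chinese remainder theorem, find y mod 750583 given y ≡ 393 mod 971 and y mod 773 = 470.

971⁻¹ mod 773: 971×285 ≡ 1 (mod 773), so 971⁻¹ ≡ 285.
y = 393 + 971×((470 − 393)×285 mod 773) = 393 + 971×301 = 292664.

292664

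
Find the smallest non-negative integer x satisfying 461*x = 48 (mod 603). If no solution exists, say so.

195

gcd(461, 603) = 1, so a unique solution mod 603 exists.
461⁻¹ ≡ 293 (mod 603).
x ≡ 293*48 ≡ 195 (mod 603).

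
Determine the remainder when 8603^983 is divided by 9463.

4294

8603^1 ≡ 8603 (mod 9463)
8603^2 ≡ 8603^2 = 74011609 ≡ 1486 (mod 9463)
8603^4 ≡ 1486^2 = 2208196 ≡ 3317 (mod 9463)
8603^8 ≡ 3317^2 = 11002489 ≡ 6483 (mod 9463)
8603^16 ≡ 6483^2 = 42029289 ≡ 4106 (mod 9463)
8603^32 ≡ 4106^2 = 16859236 ≡ 5633 (mod 9463)
8603^64 ≡ 5633^2 = 31730689 ≡ 1250 (mod 9463)
8603^128 ≡ 1250^2 = 1562500 ≡ 1105 (mod 9463)
8603^256 ≡ 1105^2 = 1221025 ≡ 298 (mod 9463)
8603^512 ≡ 298^2 = 88804 ≡ 3637 (mod 9463)
8603^983 = 8603^512 · 8603^256 · 8603^128 · 8603^64 · 8603^16 · 8603^4 · 8603^2 · 8603^1 ≡ 3637 · 298 · 1105 · 1250 · 4106 · 3317 · 1486 · 8603 (mod 9463).
Accumulate the product:
3637 · 298 = 1083826 ≡ 5044
5044 · 1105 = 5573620 ≡ 9376
9376 · 1250 = 11720000 ≡ 4806
4806 · 4106 = 19733436 ≡ 3081
3081 · 3317 = 10219677 ≡ 9100
9100 · 1486 = 13522600 ≡ 9436
9436 · 8603 = 81177908 ≡ 4294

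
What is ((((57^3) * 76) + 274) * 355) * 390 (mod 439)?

(57)^3 ≡ 374 (mod 439)
374 * 76 = 28424 ≡ 328 (mod 439)
328 + 274 = 602 ≡ 163 (mod 439)
163 * 355 = 57865 ≡ 356 (mod 439)
356 * 390 = 138840 ≡ 116 (mod 439)

116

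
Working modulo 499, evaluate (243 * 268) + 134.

243 * 268 = 65124 ≡ 254 (mod 499)
254 + 134 = 388

388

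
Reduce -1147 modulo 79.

38

-1147 = -15*79 + 38, so -1147 ≡ 38 (mod 79).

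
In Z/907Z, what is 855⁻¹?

750

By the extended Euclidean algorithm:
907 = 1*855 + 52
855 = 16*52 + 23
52 = 2*23 + 6
23 = 3*6 + 5
6 = 1*5 + 1
5 = 5*1 + 0
gcd(855, 907) = 1, so the inverse exists.
Bézout: 1 = 148*907 − 157*855.
So 855⁻¹ ≡ −157 ≡ 750 (mod 907).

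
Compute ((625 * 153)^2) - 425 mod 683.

625 * 153 = 95625 ≡ 5 (mod 683)
(5)^2 ≡ 25 (mod 683)
25 - 425 = -400 ≡ 283 (mod 683)

283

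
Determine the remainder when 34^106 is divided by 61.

106 in binary is 1101010, i.e. 106 = 64 + 32 + 8 + 2.
34^1 ≡ 34 (mod 61)
34^2 ≡ 34^2 = 1156 ≡ 58 (mod 61)
34^4 ≡ 58^2 = 3364 ≡ 9 (mod 61)
34^8 ≡ 9^2 = 81 ≡ 20 (mod 61)
34^16 ≡ 20^2 = 400 ≡ 34 (mod 61)
34^32 ≡ 34^2 = 1156 ≡ 58 (mod 61)
34^64 ≡ 58^2 = 3364 ≡ 9 (mod 61)
34^106 = 34^64 · 34^32 · 34^8 · 34^2 ≡ 9 · 58 · 20 · 58 (mod 61).
Accumulate the product:
9 · 58 = 522 ≡ 34
34 · 20 = 680 ≡ 9
9 · 58 = 522 ≡ 34

34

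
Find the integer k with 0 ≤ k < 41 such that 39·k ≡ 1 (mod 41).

20

41 = 1*39 + 2
39 = 19*2 + 1
2 = 2*1 + 0
gcd(39, 41) = 1, so the inverse exists.
Bézout: 1 = −19*41 + 20*39.
So 39⁻¹ ≡ 20 (mod 41).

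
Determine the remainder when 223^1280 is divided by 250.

Using repeated squaring:
1280 in binary is 10100000000, i.e. 1280 = 1024 + 256.
223^1 ≡ 223 (mod 250)
223^2 ≡ 223^2 = 49729 ≡ 229 (mod 250)
223^4 ≡ 229^2 = 52441 ≡ 191 (mod 250)
223^8 ≡ 191^2 = 36481 ≡ 231 (mod 250)
223^16 ≡ 231^2 = 53361 ≡ 111 (mod 250)
223^32 ≡ 111^2 = 12321 ≡ 71 (mod 250)
223^64 ≡ 71^2 = 5041 ≡ 41 (mod 250)
223^128 ≡ 41^2 = 1681 ≡ 181 (mod 250)
223^256 ≡ 181^2 = 32761 ≡ 11 (mod 250)
223^512 ≡ 11^2 = 121 (mod 250)
223^1024 ≡ 121^2 = 14641 ≡ 141 (mod 250)
223^1280 = 223^1024 · 223^256 ≡ 141 · 11 (mod 250).
141 · 11 = 1551 ≡ 51 (mod 250).

51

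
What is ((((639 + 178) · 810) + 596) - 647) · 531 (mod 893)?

507

639 + 178 = 817
817 · 810 = 661770 ≡ 57 (mod 893)
57 + 596 = 653
653 - 647 = 6
6 · 531 = 3186 ≡ 507 (mod 893)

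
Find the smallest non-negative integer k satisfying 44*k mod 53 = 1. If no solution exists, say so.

47

gcd(44, 53) = 1, so a unique solution mod 53 exists.
44⁻¹ ≡ 47 (mod 53).
k ≡ 47*1 ≡ 47 (mod 53).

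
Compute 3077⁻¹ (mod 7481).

5288

Run the extended Euclidean algorithm:
7481 = 2·3077 + 1327
3077 = 2·1327 + 423
1327 = 3·423 + 58
423 = 7·58 + 17
58 = 3·17 + 7
17 = 2·7 + 3
7 = 2·3 + 1
3 = 3·1 + 0
gcd(3077, 7481) = 1, so the inverse exists.
Back-substitute for 1:
1 = 1·7 − 2·3
  = −2·17 + 5·7
  = 5·58 − 17·17
  = −17·423 + 124·58
  = 124·1327 − 389·423
  = −389·3077 + 902·1327
  = 902·7481 − 2193·3077
So 3077⁻¹ ≡ −2193 ≡ 5288 (mod 7481).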